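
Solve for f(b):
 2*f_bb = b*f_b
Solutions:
 f(b) = C1 + C2*erfi(b/2)


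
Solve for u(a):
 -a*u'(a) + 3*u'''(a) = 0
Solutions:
 u(a) = C1 + Integral(C2*airyai(3^(2/3)*a/3) + C3*airybi(3^(2/3)*a/3), a)


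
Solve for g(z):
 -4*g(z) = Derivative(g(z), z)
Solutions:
 g(z) = C1*exp(-4*z)


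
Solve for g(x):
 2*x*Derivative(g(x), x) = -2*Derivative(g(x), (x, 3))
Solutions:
 g(x) = C1 + Integral(C2*airyai(-x) + C3*airybi(-x), x)


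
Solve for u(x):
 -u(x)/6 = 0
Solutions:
 u(x) = 0


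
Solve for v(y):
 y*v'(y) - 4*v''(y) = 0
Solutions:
 v(y) = C1 + C2*erfi(sqrt(2)*y/4)


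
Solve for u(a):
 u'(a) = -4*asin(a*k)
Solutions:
 u(a) = C1 - 4*Piecewise((a*asin(a*k) + sqrt(-a^2*k^2 + 1)/k, Ne(k, 0)), (0, True))


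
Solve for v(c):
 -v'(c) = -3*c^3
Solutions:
 v(c) = C1 + 3*c^4/4


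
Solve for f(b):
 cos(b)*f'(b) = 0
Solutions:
 f(b) = C1


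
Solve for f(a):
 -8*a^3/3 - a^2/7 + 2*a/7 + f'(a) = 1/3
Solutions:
 f(a) = C1 + 2*a^4/3 + a^3/21 - a^2/7 + a/3


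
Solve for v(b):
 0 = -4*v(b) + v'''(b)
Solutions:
 v(b) = C3*exp(2^(2/3)*b) + (C1*sin(2^(2/3)*sqrt(3)*b/2) + C2*cos(2^(2/3)*sqrt(3)*b/2))*exp(-2^(2/3)*b/2)


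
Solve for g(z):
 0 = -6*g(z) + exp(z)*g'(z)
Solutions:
 g(z) = C1*exp(-6*exp(-z))


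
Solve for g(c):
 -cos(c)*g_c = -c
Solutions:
 g(c) = C1 + Integral(c/cos(c), c)


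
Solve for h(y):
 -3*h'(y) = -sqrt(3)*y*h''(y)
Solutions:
 h(y) = C1 + C2*y^(1 + sqrt(3))


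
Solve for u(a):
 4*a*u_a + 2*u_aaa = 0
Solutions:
 u(a) = C1 + Integral(C2*airyai(-2^(1/3)*a) + C3*airybi(-2^(1/3)*a), a)


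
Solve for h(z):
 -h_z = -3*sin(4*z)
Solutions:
 h(z) = C1 - 3*cos(4*z)/4


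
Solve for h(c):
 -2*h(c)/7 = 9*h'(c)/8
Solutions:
 h(c) = C1*exp(-16*c/63)


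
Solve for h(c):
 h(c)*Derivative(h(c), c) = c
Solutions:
 h(c) = -sqrt(C1 + c^2)
 h(c) = sqrt(C1 + c^2)


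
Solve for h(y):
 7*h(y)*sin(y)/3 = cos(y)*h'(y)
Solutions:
 h(y) = C1/cos(y)^(7/3)


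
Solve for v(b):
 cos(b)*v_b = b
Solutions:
 v(b) = C1 + Integral(b/cos(b), b)


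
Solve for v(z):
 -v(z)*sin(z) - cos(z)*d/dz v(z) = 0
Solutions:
 v(z) = C1*cos(z)


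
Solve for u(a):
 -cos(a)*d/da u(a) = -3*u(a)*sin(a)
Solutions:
 u(a) = C1/cos(a)^3


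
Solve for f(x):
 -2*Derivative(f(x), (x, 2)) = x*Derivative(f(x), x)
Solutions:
 f(x) = C1 + C2*erf(x/2)


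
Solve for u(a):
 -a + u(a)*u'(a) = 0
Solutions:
 u(a) = -sqrt(C1 + a^2)
 u(a) = sqrt(C1 + a^2)


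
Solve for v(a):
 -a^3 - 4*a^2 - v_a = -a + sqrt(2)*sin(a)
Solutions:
 v(a) = C1 - a^4/4 - 4*a^3/3 + a^2/2 + sqrt(2)*cos(a)


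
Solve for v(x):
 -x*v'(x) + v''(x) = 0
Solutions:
 v(x) = C1 + C2*erfi(sqrt(2)*x/2)


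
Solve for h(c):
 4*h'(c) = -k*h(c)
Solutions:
 h(c) = C1*exp(-c*k/4)


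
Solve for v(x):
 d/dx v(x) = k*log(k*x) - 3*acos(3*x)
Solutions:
 v(x) = C1 + k*x*(log(k*x) - 1) - 3*x*acos(3*x) + sqrt(1 - 9*x^2)


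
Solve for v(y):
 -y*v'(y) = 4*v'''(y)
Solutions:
 v(y) = C1 + Integral(C2*airyai(-2^(1/3)*y/2) + C3*airybi(-2^(1/3)*y/2), y)


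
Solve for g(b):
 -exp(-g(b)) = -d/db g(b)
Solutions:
 g(b) = log(C1 + b)


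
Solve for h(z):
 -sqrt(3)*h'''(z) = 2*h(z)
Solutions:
 h(z) = C3*exp(-2^(1/3)*3^(5/6)*z/3) + (C1*sin(6^(1/3)*z/2) + C2*cos(6^(1/3)*z/2))*exp(2^(1/3)*3^(5/6)*z/6)


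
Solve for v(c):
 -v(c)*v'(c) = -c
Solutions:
 v(c) = -sqrt(C1 + c^2)
 v(c) = sqrt(C1 + c^2)


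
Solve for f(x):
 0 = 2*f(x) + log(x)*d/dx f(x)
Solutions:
 f(x) = C1*exp(-2*li(x))


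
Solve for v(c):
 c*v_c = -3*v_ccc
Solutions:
 v(c) = C1 + Integral(C2*airyai(-3^(2/3)*c/3) + C3*airybi(-3^(2/3)*c/3), c)


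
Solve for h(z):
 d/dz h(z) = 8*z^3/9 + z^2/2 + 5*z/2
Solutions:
 h(z) = C1 + 2*z^4/9 + z^3/6 + 5*z^2/4


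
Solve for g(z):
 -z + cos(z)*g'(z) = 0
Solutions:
 g(z) = C1 + Integral(z/cos(z), z)


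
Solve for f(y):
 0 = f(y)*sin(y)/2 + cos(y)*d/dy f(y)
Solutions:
 f(y) = C1*sqrt(cos(y))


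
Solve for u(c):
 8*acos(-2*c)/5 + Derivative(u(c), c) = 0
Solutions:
 u(c) = C1 - 8*c*acos(-2*c)/5 - 4*sqrt(1 - 4*c^2)/5


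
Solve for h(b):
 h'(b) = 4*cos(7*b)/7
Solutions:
 h(b) = C1 + 4*sin(7*b)/49


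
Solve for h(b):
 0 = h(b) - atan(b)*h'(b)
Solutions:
 h(b) = C1*exp(Integral(1/atan(b), b))


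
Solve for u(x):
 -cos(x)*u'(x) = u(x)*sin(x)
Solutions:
 u(x) = C1*cos(x)


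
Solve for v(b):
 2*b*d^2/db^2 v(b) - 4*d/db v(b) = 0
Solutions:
 v(b) = C1 + C2*b^3


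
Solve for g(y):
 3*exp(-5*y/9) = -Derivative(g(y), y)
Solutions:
 g(y) = C1 + 27*exp(-5*y/9)/5


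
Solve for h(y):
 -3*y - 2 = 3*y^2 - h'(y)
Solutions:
 h(y) = C1 + y^3 + 3*y^2/2 + 2*y


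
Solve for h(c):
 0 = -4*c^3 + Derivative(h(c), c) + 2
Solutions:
 h(c) = C1 + c^4 - 2*c


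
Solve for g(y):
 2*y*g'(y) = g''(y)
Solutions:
 g(y) = C1 + C2*erfi(y)


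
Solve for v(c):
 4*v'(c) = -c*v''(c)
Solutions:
 v(c) = C1 + C2/c^3


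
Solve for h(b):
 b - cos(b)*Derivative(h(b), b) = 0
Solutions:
 h(b) = C1 + Integral(b/cos(b), b)


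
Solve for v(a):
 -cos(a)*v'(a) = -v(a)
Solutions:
 v(a) = C1*sqrt(sin(a) + 1)/sqrt(sin(a) - 1)


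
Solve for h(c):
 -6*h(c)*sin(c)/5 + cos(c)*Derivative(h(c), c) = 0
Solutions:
 h(c) = C1/cos(c)^(6/5)


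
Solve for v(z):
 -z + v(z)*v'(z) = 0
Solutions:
 v(z) = -sqrt(C1 + z^2)
 v(z) = sqrt(C1 + z^2)


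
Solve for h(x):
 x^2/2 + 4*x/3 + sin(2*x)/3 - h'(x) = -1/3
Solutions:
 h(x) = C1 + x^3/6 + 2*x^2/3 + x/3 - cos(2*x)/6


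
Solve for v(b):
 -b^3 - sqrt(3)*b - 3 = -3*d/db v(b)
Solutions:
 v(b) = C1 + b^4/12 + sqrt(3)*b^2/6 + b


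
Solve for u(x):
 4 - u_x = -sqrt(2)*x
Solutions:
 u(x) = C1 + sqrt(2)*x^2/2 + 4*x


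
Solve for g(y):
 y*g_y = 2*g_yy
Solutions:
 g(y) = C1 + C2*erfi(y/2)


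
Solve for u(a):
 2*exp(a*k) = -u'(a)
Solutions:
 u(a) = C1 - 2*exp(a*k)/k


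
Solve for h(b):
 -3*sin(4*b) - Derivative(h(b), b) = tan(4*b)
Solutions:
 h(b) = C1 + log(cos(4*b))/4 + 3*cos(4*b)/4


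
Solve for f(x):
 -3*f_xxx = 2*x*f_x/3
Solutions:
 f(x) = C1 + Integral(C2*airyai(-6^(1/3)*x/3) + C3*airybi(-6^(1/3)*x/3), x)


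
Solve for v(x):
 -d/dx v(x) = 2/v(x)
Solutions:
 v(x) = -sqrt(C1 - 4*x)
 v(x) = sqrt(C1 - 4*x)


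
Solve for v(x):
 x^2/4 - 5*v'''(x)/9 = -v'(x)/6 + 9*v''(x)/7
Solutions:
 v(x) = C1 + C2*exp(x*(-81 + sqrt(8031))/70) + C3*exp(-x*(81 + sqrt(8031))/70) - x^3/2 - 81*x^2/7 - 9238*x/49


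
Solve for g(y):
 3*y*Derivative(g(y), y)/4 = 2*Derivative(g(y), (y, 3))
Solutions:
 g(y) = C1 + Integral(C2*airyai(3^(1/3)*y/2) + C3*airybi(3^(1/3)*y/2), y)


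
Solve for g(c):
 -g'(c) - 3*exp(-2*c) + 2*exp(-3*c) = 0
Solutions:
 g(c) = C1 + 3*exp(-2*c)/2 - 2*exp(-3*c)/3


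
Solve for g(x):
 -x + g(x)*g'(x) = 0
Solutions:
 g(x) = -sqrt(C1 + x^2)
 g(x) = sqrt(C1 + x^2)


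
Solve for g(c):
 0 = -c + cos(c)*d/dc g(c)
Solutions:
 g(c) = C1 + Integral(c/cos(c), c)


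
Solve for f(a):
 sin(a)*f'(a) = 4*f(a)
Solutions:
 f(a) = C1*(cos(a)^2 - 2*cos(a) + 1)/(cos(a)^2 + 2*cos(a) + 1)


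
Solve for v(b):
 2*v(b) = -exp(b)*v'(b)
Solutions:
 v(b) = C1*exp(2*exp(-b))


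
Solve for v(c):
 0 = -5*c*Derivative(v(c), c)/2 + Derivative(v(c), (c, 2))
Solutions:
 v(c) = C1 + C2*erfi(sqrt(5)*c/2)


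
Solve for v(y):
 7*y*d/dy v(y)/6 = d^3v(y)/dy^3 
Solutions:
 v(y) = C1 + Integral(C2*airyai(6^(2/3)*7^(1/3)*y/6) + C3*airybi(6^(2/3)*7^(1/3)*y/6), y)


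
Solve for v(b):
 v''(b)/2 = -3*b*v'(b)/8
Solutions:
 v(b) = C1 + C2*erf(sqrt(6)*b/4)


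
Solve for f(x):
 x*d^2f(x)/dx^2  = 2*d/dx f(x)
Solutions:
 f(x) = C1 + C2*x^3


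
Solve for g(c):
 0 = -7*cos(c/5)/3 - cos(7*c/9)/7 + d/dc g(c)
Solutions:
 g(c) = C1 + 35*sin(c/5)/3 + 9*sin(7*c/9)/49


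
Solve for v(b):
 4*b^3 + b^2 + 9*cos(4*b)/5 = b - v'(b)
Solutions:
 v(b) = C1 - b^4 - b^3/3 + b^2/2 - 9*sin(4*b)/20


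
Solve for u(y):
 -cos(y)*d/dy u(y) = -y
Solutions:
 u(y) = C1 + Integral(y/cos(y), y)


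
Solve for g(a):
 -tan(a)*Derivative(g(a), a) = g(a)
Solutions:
 g(a) = C1/sin(a)


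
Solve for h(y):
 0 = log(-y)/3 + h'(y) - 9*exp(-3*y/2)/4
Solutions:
 h(y) = C1 - y*log(-y)/3 + y/3 - 3*exp(-3*y/2)/2


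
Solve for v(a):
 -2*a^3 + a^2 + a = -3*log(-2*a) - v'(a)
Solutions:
 v(a) = C1 + a^4/2 - a^3/3 - a^2/2 - 3*a*log(-a) + 3*a*(1 - log(2))


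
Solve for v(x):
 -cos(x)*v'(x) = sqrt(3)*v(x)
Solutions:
 v(x) = C1*(sin(x) - 1)^(sqrt(3)/2)/(sin(x) + 1)^(sqrt(3)/2)


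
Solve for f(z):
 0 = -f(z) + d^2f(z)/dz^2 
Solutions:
 f(z) = C1*exp(-z) + C2*exp(z)


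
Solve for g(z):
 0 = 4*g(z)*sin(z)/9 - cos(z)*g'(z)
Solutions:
 g(z) = C1/cos(z)^(4/9)


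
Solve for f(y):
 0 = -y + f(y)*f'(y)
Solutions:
 f(y) = -sqrt(C1 + y^2)
 f(y) = sqrt(C1 + y^2)


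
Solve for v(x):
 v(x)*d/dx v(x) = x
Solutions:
 v(x) = -sqrt(C1 + x^2)
 v(x) = sqrt(C1 + x^2)


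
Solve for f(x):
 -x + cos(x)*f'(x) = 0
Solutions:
 f(x) = C1 + Integral(x/cos(x), x)


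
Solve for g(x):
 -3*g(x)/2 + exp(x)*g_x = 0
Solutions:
 g(x) = C1*exp(-3*exp(-x)/2)


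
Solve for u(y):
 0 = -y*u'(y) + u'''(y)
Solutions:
 u(y) = C1 + Integral(C2*airyai(y) + C3*airybi(y), y)


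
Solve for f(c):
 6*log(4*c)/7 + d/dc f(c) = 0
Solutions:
 f(c) = C1 - 6*c*log(c)/7 - 12*c*log(2)/7 + 6*c/7


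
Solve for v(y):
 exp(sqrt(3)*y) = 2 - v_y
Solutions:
 v(y) = C1 + 2*y - sqrt(3)*exp(sqrt(3)*y)/3


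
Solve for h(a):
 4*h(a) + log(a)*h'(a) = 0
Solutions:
 h(a) = C1*exp(-4*li(a))


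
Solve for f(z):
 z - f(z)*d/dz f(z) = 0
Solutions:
 f(z) = -sqrt(C1 + z^2)
 f(z) = sqrt(C1 + z^2)


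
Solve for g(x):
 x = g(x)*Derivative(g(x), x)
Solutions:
 g(x) = -sqrt(C1 + x^2)
 g(x) = sqrt(C1 + x^2)


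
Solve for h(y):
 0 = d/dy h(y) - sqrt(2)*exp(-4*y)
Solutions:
 h(y) = C1 - sqrt(2)*exp(-4*y)/4


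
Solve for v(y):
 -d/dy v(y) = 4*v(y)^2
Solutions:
 v(y) = 1/(C1 + 4*y)


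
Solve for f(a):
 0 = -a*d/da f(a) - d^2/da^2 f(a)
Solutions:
 f(a) = C1 + C2*erf(sqrt(2)*a/2)


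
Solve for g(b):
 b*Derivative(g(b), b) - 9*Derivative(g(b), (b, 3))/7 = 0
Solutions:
 g(b) = C1 + Integral(C2*airyai(21^(1/3)*b/3) + C3*airybi(21^(1/3)*b/3), b)


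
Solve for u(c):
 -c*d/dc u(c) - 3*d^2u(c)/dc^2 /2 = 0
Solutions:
 u(c) = C1 + C2*erf(sqrt(3)*c/3)


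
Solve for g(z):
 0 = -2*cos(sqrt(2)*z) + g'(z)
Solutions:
 g(z) = C1 + sqrt(2)*sin(sqrt(2)*z)


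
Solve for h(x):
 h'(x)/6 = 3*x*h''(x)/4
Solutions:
 h(x) = C1 + C2*x^(11/9)


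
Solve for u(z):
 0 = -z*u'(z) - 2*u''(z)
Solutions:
 u(z) = C1 + C2*erf(z/2)


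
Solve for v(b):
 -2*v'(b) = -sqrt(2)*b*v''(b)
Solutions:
 v(b) = C1 + C2*b^(1 + sqrt(2))


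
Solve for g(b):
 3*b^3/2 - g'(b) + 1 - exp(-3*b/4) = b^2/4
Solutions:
 g(b) = C1 + 3*b^4/8 - b^3/12 + b + 4*exp(-3*b/4)/3


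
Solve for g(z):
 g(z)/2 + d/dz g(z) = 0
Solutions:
 g(z) = C1*exp(-z/2)


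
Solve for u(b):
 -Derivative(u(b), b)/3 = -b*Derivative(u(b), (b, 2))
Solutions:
 u(b) = C1 + C2*b^(4/3)


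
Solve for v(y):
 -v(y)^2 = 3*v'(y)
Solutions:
 v(y) = 3/(C1 + y)


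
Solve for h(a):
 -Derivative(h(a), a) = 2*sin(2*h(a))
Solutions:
 h(a) = pi - acos((-C1 - exp(8*a))/(C1 - exp(8*a)))/2
 h(a) = acos((-C1 - exp(8*a))/(C1 - exp(8*a)))/2


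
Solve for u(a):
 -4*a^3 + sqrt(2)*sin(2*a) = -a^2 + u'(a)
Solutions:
 u(a) = C1 - a^4 + a^3/3 - sqrt(2)*cos(2*a)/2


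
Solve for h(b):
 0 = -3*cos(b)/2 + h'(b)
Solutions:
 h(b) = C1 + 3*sin(b)/2


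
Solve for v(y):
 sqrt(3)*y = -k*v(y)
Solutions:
 v(y) = -sqrt(3)*y/k


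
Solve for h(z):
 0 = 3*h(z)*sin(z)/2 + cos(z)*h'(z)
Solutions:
 h(z) = C1*cos(z)^(3/2)


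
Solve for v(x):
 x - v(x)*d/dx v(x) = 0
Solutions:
 v(x) = -sqrt(C1 + x^2)
 v(x) = sqrt(C1 + x^2)


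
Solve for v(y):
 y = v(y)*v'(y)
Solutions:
 v(y) = -sqrt(C1 + y^2)
 v(y) = sqrt(C1 + y^2)


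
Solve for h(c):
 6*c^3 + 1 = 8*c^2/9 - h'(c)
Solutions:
 h(c) = C1 - 3*c^4/2 + 8*c^3/27 - c


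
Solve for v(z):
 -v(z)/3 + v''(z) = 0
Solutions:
 v(z) = C1*exp(-sqrt(3)*z/3) + C2*exp(sqrt(3)*z/3)


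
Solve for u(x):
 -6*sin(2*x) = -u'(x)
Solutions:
 u(x) = C1 - 3*cos(2*x)


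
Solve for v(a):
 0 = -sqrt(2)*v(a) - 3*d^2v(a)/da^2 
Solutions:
 v(a) = C1*sin(2^(1/4)*sqrt(3)*a/3) + C2*cos(2^(1/4)*sqrt(3)*a/3)


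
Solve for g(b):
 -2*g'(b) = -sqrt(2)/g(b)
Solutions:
 g(b) = -sqrt(C1 + sqrt(2)*b)
 g(b) = sqrt(C1 + sqrt(2)*b)


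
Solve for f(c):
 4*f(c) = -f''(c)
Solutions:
 f(c) = C1*sin(2*c) + C2*cos(2*c)


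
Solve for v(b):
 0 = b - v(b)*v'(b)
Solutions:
 v(b) = -sqrt(C1 + b^2)
 v(b) = sqrt(C1 + b^2)


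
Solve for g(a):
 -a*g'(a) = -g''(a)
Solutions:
 g(a) = C1 + C2*erfi(sqrt(2)*a/2)


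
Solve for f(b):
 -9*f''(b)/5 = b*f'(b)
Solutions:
 f(b) = C1 + C2*erf(sqrt(10)*b/6)


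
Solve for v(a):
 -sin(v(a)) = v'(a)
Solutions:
 v(a) = -acos((-C1 - exp(2*a))/(C1 - exp(2*a))) + 2*pi
 v(a) = acos((-C1 - exp(2*a))/(C1 - exp(2*a)))


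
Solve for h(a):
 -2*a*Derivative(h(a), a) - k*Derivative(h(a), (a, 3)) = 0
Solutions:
 h(a) = C1 + Integral(C2*airyai(2^(1/3)*a*(-1/k)^(1/3)) + C3*airybi(2^(1/3)*a*(-1/k)^(1/3)), a)


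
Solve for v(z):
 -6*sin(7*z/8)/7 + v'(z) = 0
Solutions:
 v(z) = C1 - 48*cos(7*z/8)/49


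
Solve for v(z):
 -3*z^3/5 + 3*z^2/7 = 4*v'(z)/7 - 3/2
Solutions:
 v(z) = C1 - 21*z^4/80 + z^3/4 + 21*z/8


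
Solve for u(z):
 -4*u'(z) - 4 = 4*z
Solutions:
 u(z) = C1 - z^2/2 - z


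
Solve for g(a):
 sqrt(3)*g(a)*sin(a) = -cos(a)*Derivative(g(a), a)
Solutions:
 g(a) = C1*cos(a)^(sqrt(3))


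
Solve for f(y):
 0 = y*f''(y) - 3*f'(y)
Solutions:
 f(y) = C1 + C2*y^4


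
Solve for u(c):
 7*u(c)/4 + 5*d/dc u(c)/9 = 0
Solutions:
 u(c) = C1*exp(-63*c/20)


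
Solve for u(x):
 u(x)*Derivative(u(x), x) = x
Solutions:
 u(x) = -sqrt(C1 + x^2)
 u(x) = sqrt(C1 + x^2)


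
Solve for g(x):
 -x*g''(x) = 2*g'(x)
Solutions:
 g(x) = C1 + C2/x


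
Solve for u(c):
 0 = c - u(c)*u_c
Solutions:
 u(c) = -sqrt(C1 + c^2)
 u(c) = sqrt(C1 + c^2)


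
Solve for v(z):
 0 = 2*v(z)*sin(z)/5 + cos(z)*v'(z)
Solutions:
 v(z) = C1*cos(z)^(2/5)


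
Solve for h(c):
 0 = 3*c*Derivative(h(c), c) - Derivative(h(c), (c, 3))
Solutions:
 h(c) = C1 + Integral(C2*airyai(3^(1/3)*c) + C3*airybi(3^(1/3)*c), c)


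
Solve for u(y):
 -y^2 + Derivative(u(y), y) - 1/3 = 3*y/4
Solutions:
 u(y) = C1 + y^3/3 + 3*y^2/8 + y/3


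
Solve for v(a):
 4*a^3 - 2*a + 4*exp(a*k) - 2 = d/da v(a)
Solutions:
 v(a) = C1 + a^4 - a^2 - 2*a + 4*exp(a*k)/k


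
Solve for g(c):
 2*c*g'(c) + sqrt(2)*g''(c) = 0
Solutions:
 g(c) = C1 + C2*erf(2^(3/4)*c/2)


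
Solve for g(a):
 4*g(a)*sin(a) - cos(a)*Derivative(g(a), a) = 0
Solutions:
 g(a) = C1/cos(a)^4


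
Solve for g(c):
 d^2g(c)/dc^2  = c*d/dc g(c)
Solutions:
 g(c) = C1 + C2*erfi(sqrt(2)*c/2)


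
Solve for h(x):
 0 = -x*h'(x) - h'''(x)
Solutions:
 h(x) = C1 + Integral(C2*airyai(-x) + C3*airybi(-x), x)


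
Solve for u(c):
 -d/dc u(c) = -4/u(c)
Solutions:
 u(c) = -sqrt(C1 + 8*c)
 u(c) = sqrt(C1 + 8*c)


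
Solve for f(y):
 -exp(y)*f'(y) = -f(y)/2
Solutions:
 f(y) = C1*exp(-exp(-y)/2)


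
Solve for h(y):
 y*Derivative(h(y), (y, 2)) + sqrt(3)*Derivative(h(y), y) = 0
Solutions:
 h(y) = C1 + C2*y^(1 - sqrt(3))


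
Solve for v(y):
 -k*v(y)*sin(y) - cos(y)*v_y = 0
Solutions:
 v(y) = C1*exp(k*log(cos(y)))


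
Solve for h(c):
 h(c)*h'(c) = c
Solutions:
 h(c) = -sqrt(C1 + c^2)
 h(c) = sqrt(C1 + c^2)


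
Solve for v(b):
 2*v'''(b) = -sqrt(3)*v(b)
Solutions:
 v(b) = C3*exp(-2^(2/3)*3^(1/6)*b/2) + (C1*sin(6^(2/3)*b/4) + C2*cos(6^(2/3)*b/4))*exp(2^(2/3)*3^(1/6)*b/4)


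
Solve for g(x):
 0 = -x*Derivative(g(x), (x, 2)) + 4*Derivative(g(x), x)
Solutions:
 g(x) = C1 + C2*x^5


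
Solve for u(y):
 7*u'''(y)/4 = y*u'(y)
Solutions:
 u(y) = C1 + Integral(C2*airyai(14^(2/3)*y/7) + C3*airybi(14^(2/3)*y/7), y)


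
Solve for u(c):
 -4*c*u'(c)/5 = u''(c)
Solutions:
 u(c) = C1 + C2*erf(sqrt(10)*c/5)


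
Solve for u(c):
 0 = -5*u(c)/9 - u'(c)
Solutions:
 u(c) = C1*exp(-5*c/9)


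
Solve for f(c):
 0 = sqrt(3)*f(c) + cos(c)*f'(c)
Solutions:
 f(c) = C1*(sin(c) - 1)^(sqrt(3)/2)/(sin(c) + 1)^(sqrt(3)/2)


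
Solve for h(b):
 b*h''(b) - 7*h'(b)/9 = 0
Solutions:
 h(b) = C1 + C2*b^(16/9)


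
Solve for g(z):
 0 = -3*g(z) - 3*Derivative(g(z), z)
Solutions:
 g(z) = C1*exp(-z)


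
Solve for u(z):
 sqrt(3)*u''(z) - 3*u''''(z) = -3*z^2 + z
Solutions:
 u(z) = C1 + C2*z + C3*exp(-3^(3/4)*z/3) + C4*exp(3^(3/4)*z/3) - sqrt(3)*z^4/12 + sqrt(3)*z^3/18 - 3*z^2


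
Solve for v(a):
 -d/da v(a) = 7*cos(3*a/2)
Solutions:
 v(a) = C1 - 14*sin(3*a/2)/3


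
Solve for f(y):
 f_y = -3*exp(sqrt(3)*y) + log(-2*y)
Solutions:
 f(y) = C1 + y*log(-y) + y*(-1 + log(2)) - sqrt(3)*exp(sqrt(3)*y)


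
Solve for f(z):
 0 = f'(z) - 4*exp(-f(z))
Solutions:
 f(z) = log(C1 + 4*z)


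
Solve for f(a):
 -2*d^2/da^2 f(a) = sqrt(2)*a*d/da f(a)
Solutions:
 f(a) = C1 + C2*erf(2^(1/4)*a/2)


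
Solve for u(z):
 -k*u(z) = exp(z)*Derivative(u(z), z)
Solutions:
 u(z) = C1*exp(k*exp(-z))


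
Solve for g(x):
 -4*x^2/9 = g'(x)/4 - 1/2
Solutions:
 g(x) = C1 - 16*x^3/27 + 2*x


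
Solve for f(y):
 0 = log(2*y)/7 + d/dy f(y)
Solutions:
 f(y) = C1 - y*log(y)/7 - y*log(2)/7 + y/7


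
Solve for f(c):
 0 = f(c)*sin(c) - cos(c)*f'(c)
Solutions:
 f(c) = C1/cos(c)


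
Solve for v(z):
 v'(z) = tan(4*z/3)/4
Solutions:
 v(z) = C1 - 3*log(cos(4*z/3))/16


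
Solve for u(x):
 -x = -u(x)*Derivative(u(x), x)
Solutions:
 u(x) = -sqrt(C1 + x^2)
 u(x) = sqrt(C1 + x^2)


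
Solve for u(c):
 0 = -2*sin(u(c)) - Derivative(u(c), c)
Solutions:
 u(c) = -acos((-C1 - exp(4*c))/(C1 - exp(4*c))) + 2*pi
 u(c) = acos((-C1 - exp(4*c))/(C1 - exp(4*c)))


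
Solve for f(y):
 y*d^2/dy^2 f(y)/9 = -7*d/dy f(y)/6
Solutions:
 f(y) = C1 + C2/y^(19/2)


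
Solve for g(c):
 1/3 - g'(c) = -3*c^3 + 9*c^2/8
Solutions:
 g(c) = C1 + 3*c^4/4 - 3*c^3/8 + c/3


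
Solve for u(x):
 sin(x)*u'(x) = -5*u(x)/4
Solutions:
 u(x) = C1*(cos(x) + 1)^(5/8)/(cos(x) - 1)^(5/8)


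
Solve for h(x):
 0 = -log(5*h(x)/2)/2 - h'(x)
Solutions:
 -2*Integral(1/(-log(_y) - log(5) + log(2)), (_y, h(x))) = C1 - x


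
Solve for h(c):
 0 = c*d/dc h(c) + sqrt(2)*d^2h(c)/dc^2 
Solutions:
 h(c) = C1 + C2*erf(2^(1/4)*c/2)


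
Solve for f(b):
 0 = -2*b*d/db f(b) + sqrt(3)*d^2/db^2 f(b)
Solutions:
 f(b) = C1 + C2*erfi(3^(3/4)*b/3)


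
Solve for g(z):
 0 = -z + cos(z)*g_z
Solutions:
 g(z) = C1 + Integral(z/cos(z), z)


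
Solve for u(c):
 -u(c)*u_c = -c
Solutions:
 u(c) = -sqrt(C1 + c^2)
 u(c) = sqrt(C1 + c^2)


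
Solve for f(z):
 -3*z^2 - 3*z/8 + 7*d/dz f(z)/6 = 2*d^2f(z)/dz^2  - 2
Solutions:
 f(z) = C1 + C2*exp(7*z/12) + 6*z^3/7 + 1791*z^2/392 + 4785*z/343


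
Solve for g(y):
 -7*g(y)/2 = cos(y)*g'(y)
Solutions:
 g(y) = C1*(sin(y) - 1)^(7/4)/(sin(y) + 1)^(7/4)


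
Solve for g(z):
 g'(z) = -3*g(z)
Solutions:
 g(z) = C1*exp(-3*z)


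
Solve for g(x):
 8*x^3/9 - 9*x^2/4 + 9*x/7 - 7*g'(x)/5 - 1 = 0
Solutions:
 g(x) = C1 + 10*x^4/63 - 15*x^3/28 + 45*x^2/98 - 5*x/7


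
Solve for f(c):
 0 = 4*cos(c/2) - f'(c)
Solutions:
 f(c) = C1 + 8*sin(c/2)


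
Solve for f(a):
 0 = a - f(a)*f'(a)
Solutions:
 f(a) = -sqrt(C1 + a^2)
 f(a) = sqrt(C1 + a^2)


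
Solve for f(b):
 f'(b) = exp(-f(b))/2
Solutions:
 f(b) = log(C1 + b/2)


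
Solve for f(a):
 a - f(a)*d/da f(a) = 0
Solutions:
 f(a) = -sqrt(C1 + a^2)
 f(a) = sqrt(C1 + a^2)


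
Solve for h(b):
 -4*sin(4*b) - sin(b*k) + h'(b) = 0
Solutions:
 h(b) = C1 - cos(4*b) - cos(b*k)/k


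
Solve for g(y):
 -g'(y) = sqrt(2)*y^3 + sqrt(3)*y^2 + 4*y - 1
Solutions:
 g(y) = C1 - sqrt(2)*y^4/4 - sqrt(3)*y^3/3 - 2*y^2 + y


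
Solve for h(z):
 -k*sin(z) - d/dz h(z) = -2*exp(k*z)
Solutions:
 h(z) = C1 + k*cos(z) + 2*exp(k*z)/k


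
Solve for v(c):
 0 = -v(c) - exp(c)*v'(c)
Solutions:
 v(c) = C1*exp(exp(-c))


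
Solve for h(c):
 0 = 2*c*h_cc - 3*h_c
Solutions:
 h(c) = C1 + C2*c^(5/2)


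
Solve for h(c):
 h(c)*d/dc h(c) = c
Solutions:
 h(c) = -sqrt(C1 + c^2)
 h(c) = sqrt(C1 + c^2)


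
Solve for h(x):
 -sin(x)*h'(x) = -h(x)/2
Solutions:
 h(x) = C1*(cos(x) - 1)^(1/4)/(cos(x) + 1)^(1/4)


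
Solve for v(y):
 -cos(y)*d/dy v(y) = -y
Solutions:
 v(y) = C1 + Integral(y/cos(y), y)


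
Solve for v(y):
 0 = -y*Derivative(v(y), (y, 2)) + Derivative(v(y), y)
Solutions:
 v(y) = C1 + C2*y^2


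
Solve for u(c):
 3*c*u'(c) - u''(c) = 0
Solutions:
 u(c) = C1 + C2*erfi(sqrt(6)*c/2)


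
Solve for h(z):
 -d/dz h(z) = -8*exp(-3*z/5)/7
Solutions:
 h(z) = C1 - 40*exp(-3*z/5)/21


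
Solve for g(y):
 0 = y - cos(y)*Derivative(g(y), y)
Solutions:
 g(y) = C1 + Integral(y/cos(y), y)


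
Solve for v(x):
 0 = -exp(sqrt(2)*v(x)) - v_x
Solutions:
 v(x) = sqrt(2)*(2*log(1/(C1 + x)) - log(2))/4


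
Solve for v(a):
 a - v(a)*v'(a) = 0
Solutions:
 v(a) = -sqrt(C1 + a^2)
 v(a) = sqrt(C1 + a^2)


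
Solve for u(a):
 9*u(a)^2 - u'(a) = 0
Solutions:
 u(a) = -1/(C1 + 9*a)


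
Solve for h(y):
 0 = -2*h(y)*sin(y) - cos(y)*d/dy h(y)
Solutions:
 h(y) = C1*cos(y)^2


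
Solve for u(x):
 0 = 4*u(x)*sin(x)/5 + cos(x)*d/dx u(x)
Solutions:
 u(x) = C1*cos(x)^(4/5)


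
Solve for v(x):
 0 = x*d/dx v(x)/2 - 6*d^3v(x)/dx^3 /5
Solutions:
 v(x) = C1 + Integral(C2*airyai(90^(1/3)*x/6) + C3*airybi(90^(1/3)*x/6), x)


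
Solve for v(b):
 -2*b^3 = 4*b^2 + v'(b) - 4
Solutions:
 v(b) = C1 - b^4/2 - 4*b^3/3 + 4*b


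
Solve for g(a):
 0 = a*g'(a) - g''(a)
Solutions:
 g(a) = C1 + C2*erfi(sqrt(2)*a/2)


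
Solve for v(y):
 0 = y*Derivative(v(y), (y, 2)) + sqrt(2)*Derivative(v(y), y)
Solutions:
 v(y) = C1 + C2*y^(1 - sqrt(2))


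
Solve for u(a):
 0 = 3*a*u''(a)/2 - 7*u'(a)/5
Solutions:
 u(a) = C1 + C2*a^(29/15)


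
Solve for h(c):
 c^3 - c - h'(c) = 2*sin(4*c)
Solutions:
 h(c) = C1 + c^4/4 - c^2/2 + cos(4*c)/2


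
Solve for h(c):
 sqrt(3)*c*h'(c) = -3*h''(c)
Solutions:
 h(c) = C1 + C2*erf(sqrt(2)*3^(3/4)*c/6)


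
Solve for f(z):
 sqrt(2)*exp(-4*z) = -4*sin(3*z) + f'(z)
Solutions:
 f(z) = C1 - 4*cos(3*z)/3 - sqrt(2)*exp(-4*z)/4


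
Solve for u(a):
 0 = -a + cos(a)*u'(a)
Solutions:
 u(a) = C1 + Integral(a/cos(a), a)


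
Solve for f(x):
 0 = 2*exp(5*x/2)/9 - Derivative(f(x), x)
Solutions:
 f(x) = C1 + 4*exp(5*x/2)/45


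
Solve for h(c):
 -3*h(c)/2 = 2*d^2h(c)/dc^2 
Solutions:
 h(c) = C1*sin(sqrt(3)*c/2) + C2*cos(sqrt(3)*c/2)


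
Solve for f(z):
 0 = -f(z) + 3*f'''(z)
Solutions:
 f(z) = C3*exp(3^(2/3)*z/3) + (C1*sin(3^(1/6)*z/2) + C2*cos(3^(1/6)*z/2))*exp(-3^(2/3)*z/6)


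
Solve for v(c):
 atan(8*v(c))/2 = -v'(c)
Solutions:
 Integral(1/atan(8*_y), (_y, v(c))) = C1 - c/2


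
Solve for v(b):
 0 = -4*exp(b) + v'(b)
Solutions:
 v(b) = C1 + 4*exp(b)


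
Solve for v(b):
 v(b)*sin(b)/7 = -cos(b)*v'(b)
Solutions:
 v(b) = C1*cos(b)^(1/7)


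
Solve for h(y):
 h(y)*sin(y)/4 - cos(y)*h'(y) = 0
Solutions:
 h(y) = C1/cos(y)^(1/4)


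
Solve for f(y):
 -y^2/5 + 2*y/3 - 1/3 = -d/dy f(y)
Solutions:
 f(y) = C1 + y^3/15 - y^2/3 + y/3


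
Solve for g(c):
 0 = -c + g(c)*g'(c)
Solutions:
 g(c) = -sqrt(C1 + c^2)
 g(c) = sqrt(C1 + c^2)


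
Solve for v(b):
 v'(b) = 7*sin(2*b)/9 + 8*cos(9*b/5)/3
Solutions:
 v(b) = C1 + 40*sin(9*b/5)/27 - 7*cos(2*b)/18


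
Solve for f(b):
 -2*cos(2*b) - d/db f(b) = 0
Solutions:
 f(b) = C1 - sin(2*b)


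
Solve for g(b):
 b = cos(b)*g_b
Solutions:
 g(b) = C1 + Integral(b/cos(b), b)


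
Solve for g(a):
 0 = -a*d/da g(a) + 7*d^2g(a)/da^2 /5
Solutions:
 g(a) = C1 + C2*erfi(sqrt(70)*a/14)


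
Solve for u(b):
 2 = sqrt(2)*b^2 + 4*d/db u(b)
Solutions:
 u(b) = C1 - sqrt(2)*b^3/12 + b/2


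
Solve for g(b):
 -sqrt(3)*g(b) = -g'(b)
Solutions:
 g(b) = C1*exp(sqrt(3)*b)


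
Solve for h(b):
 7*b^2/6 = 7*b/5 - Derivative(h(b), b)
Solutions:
 h(b) = C1 - 7*b^3/18 + 7*b^2/10


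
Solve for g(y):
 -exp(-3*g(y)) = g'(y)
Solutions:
 g(y) = log(C1 - 3*y)/3
 g(y) = log((-3^(1/3) - 3^(5/6)*I)*(C1 - y)^(1/3)/2)
 g(y) = log((-3^(1/3) + 3^(5/6)*I)*(C1 - y)^(1/3)/2)


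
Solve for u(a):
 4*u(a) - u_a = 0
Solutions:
 u(a) = C1*exp(4*a)


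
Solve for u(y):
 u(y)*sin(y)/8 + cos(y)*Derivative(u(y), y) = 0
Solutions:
 u(y) = C1*cos(y)^(1/8)


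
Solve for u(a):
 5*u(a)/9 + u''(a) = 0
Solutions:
 u(a) = C1*sin(sqrt(5)*a/3) + C2*cos(sqrt(5)*a/3)


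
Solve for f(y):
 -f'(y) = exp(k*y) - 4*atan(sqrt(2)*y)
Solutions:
 f(y) = C1 + 4*y*atan(sqrt(2)*y) - Piecewise((exp(k*y)/k, Ne(k, 0)), (y, True)) - sqrt(2)*log(2*y^2 + 1)


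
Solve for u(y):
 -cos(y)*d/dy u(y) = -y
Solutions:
 u(y) = C1 + Integral(y/cos(y), y)


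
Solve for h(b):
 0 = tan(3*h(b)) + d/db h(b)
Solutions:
 h(b) = -asin(C1*exp(-3*b))/3 + pi/3
 h(b) = asin(C1*exp(-3*b))/3


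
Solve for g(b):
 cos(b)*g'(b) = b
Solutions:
 g(b) = C1 + Integral(b/cos(b), b)


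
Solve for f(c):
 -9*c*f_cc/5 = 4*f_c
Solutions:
 f(c) = C1 + C2/c^(11/9)


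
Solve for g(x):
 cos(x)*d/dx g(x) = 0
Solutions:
 g(x) = C1


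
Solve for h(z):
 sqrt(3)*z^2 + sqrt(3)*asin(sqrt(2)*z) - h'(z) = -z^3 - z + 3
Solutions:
 h(z) = C1 + z^4/4 + sqrt(3)*z^3/3 + z^2/2 - 3*z + sqrt(3)*(z*asin(sqrt(2)*z) + sqrt(2)*sqrt(1 - 2*z^2)/2)


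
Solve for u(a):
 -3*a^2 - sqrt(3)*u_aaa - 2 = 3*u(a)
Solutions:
 u(a) = C3*exp(-3^(1/6)*a) - a^2 + (C1*sin(3^(2/3)*a/2) + C2*cos(3^(2/3)*a/2))*exp(3^(1/6)*a/2) - 2/3


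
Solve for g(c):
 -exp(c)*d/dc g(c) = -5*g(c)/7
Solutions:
 g(c) = C1*exp(-5*exp(-c)/7)


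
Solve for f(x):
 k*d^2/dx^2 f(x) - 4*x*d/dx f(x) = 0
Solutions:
 f(x) = C1 + C2*erf(sqrt(2)*x*sqrt(-1/k))/sqrt(-1/k)


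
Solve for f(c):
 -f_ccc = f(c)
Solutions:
 f(c) = C3*exp(-c) + (C1*sin(sqrt(3)*c/2) + C2*cos(sqrt(3)*c/2))*exp(c/2)


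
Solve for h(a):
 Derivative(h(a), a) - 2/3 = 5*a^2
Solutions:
 h(a) = C1 + 5*a^3/3 + 2*a/3


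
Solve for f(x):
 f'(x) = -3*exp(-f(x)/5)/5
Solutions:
 f(x) = 5*log(C1 - 3*x/25)


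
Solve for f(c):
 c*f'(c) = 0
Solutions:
 f(c) = C1


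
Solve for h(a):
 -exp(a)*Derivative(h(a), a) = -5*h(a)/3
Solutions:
 h(a) = C1*exp(-5*exp(-a)/3)


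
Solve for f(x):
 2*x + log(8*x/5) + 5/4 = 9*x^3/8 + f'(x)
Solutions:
 f(x) = C1 - 9*x^4/32 + x^2 + x*log(x) + x/4 + x*log(8/5)


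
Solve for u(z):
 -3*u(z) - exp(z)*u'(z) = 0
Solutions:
 u(z) = C1*exp(3*exp(-z))


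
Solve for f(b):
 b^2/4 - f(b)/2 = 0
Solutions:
 f(b) = b^2/2


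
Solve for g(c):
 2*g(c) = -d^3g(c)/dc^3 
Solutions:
 g(c) = C3*exp(-2^(1/3)*c) + (C1*sin(2^(1/3)*sqrt(3)*c/2) + C2*cos(2^(1/3)*sqrt(3)*c/2))*exp(2^(1/3)*c/2)


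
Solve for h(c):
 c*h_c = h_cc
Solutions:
 h(c) = C1 + C2*erfi(sqrt(2)*c/2)


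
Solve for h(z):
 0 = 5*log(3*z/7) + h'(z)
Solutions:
 h(z) = C1 - 5*z*log(z) + z*log(16807/243) + 5*z


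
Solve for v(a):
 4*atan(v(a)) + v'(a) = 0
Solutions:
 Integral(1/atan(_y), (_y, v(a))) = C1 - 4*a


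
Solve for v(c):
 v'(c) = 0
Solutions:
 v(c) = C1


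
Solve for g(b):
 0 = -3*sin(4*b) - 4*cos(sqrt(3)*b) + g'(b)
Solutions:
 g(b) = C1 + 4*sqrt(3)*sin(sqrt(3)*b)/3 - 3*cos(4*b)/4


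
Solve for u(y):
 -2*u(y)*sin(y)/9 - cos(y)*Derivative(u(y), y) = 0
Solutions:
 u(y) = C1*cos(y)^(2/9)


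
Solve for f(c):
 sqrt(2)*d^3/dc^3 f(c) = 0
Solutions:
 f(c) = C1 + C2*c + C3*c^2


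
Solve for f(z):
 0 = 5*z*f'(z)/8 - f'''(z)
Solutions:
 f(z) = C1 + Integral(C2*airyai(5^(1/3)*z/2) + C3*airybi(5^(1/3)*z/2), z)


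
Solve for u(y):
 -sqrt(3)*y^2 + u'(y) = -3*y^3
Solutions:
 u(y) = C1 - 3*y^4/4 + sqrt(3)*y^3/3


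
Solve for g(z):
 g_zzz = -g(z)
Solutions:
 g(z) = C3*exp(-z) + (C1*sin(sqrt(3)*z/2) + C2*cos(sqrt(3)*z/2))*exp(z/2)


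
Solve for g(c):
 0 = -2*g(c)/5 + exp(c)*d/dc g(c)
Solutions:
 g(c) = C1*exp(-2*exp(-c)/5)


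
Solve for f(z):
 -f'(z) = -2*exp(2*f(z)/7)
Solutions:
 f(z) = 7*log(-sqrt(-1/(C1 + 2*z))) - 7*log(2) + 7*log(14)/2
 f(z) = 7*log(-1/(C1 + 2*z))/2 - 7*log(2) + 7*log(14)/2


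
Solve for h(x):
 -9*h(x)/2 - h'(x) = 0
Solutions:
 h(x) = C1*exp(-9*x/2)


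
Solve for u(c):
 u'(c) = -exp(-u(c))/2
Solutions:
 u(c) = log(C1 - c/2)


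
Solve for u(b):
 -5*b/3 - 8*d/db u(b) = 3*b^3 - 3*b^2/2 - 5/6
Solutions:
 u(b) = C1 - 3*b^4/32 + b^3/16 - 5*b^2/48 + 5*b/48


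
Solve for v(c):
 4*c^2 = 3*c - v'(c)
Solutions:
 v(c) = C1 - 4*c^3/3 + 3*c^2/2


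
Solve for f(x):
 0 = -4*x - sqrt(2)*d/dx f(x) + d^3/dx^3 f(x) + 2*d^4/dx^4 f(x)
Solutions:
 f(x) = C1 + C2*exp(-x*((-1 + sqrt(-1 + (1 - 54*sqrt(2))^2) + 54*sqrt(2))^(-1/3) + 2 + (-1 + sqrt(-1 + (1 - 54*sqrt(2))^2) + 54*sqrt(2))^(1/3))/12)*sin(sqrt(3)*x*(-(-1 + sqrt(-1 + (1 - 54*sqrt(2))^2) + 54*sqrt(2))^(1/3) + (-1 + sqrt(-1 + (1 - 54*sqrt(2))^2) + 54*sqrt(2))^(-1/3))/12) + C3*exp(-x*((-1 + sqrt(-1 + (1 - 54*sqrt(2))^2) + 54*sqrt(2))^(-1/3) + 2 + (-1 + sqrt(-1 + (1 - 54*sqrt(2))^2) + 54*sqrt(2))^(1/3))/12)*cos(sqrt(3)*x*(-(-1 + sqrt(-1 + (1 - 54*sqrt(2))^2) + 54*sqrt(2))^(1/3) + (-1 + sqrt(-1 + (1 - 54*sqrt(2))^2) + 54*sqrt(2))^(-1/3))/12) + C4*exp(x*(-1 + (-1 + sqrt(-1 + (1 - 54*sqrt(2))^2) + 54*sqrt(2))^(-1/3) + (-1 + sqrt(-1 + (1 - 54*sqrt(2))^2) + 54*sqrt(2))^(1/3))/6) - sqrt(2)*x^2


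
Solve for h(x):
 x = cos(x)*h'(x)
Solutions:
 h(x) = C1 + Integral(x/cos(x), x)


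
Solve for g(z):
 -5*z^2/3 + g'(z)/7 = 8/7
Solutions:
 g(z) = C1 + 35*z^3/9 + 8*z


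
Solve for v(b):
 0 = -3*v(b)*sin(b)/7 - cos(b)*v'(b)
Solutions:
 v(b) = C1*cos(b)^(3/7)


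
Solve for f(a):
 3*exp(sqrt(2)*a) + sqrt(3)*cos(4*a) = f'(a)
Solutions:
 f(a) = C1 + 3*sqrt(2)*exp(sqrt(2)*a)/2 + sqrt(3)*sin(4*a)/4


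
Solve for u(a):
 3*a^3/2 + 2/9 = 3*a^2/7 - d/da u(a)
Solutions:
 u(a) = C1 - 3*a^4/8 + a^3/7 - 2*a/9


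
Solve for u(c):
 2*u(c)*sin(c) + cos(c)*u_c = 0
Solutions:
 u(c) = C1*cos(c)^2


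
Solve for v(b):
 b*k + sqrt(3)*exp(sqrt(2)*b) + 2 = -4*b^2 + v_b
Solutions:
 v(b) = C1 + 4*b^3/3 + b^2*k/2 + 2*b + sqrt(6)*exp(sqrt(2)*b)/2


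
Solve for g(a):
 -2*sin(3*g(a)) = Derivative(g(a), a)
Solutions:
 g(a) = -acos((-C1 - exp(12*a))/(C1 - exp(12*a)))/3 + 2*pi/3
 g(a) = acos((-C1 - exp(12*a))/(C1 - exp(12*a)))/3


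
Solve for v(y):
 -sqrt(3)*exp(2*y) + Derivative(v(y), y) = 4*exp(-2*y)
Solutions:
 v(y) = C1 + sqrt(3)*exp(2*y)/2 - 2*exp(-2*y)


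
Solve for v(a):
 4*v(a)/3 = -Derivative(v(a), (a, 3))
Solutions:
 v(a) = C3*exp(-6^(2/3)*a/3) + (C1*sin(2^(2/3)*3^(1/6)*a/2) + C2*cos(2^(2/3)*3^(1/6)*a/2))*exp(6^(2/3)*a/6)


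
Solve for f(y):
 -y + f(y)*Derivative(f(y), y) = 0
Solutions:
 f(y) = -sqrt(C1 + y^2)
 f(y) = sqrt(C1 + y^2)


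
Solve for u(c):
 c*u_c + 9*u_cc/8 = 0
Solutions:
 u(c) = C1 + C2*erf(2*c/3)


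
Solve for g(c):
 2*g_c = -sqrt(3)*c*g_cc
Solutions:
 g(c) = C1 + C2*c^(1 - 2*sqrt(3)/3)


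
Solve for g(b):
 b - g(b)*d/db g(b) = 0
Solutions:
 g(b) = -sqrt(C1 + b^2)
 g(b) = sqrt(C1 + b^2)


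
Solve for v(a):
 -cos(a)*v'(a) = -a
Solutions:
 v(a) = C1 + Integral(a/cos(a), a)


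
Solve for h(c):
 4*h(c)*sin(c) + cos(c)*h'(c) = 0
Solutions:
 h(c) = C1*cos(c)^4


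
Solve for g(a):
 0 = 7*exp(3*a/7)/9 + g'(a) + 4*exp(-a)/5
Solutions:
 g(a) = C1 - 49*exp(3*a/7)/27 + 4*exp(-a)/5


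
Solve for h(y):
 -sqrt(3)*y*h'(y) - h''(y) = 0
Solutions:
 h(y) = C1 + C2*erf(sqrt(2)*3^(1/4)*y/2)


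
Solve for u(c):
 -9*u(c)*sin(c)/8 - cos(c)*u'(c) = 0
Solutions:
 u(c) = C1*cos(c)^(9/8)


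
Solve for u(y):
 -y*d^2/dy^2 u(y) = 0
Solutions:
 u(y) = C1 + C2*y


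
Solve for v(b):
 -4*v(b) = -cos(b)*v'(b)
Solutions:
 v(b) = C1*(sin(b)^2 + 2*sin(b) + 1)/(sin(b)^2 - 2*sin(b) + 1)


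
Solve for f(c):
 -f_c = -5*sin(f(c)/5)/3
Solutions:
 -5*c/3 + 5*log(cos(f(c)/5) - 1)/2 - 5*log(cos(f(c)/5) + 1)/2 = C1


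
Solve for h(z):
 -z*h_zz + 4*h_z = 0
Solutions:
 h(z) = C1 + C2*z^5


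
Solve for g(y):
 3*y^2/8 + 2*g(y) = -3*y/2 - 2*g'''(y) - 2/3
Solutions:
 g(y) = C3*exp(-y) - 3*y^2/16 - 3*y/4 + (C1*sin(sqrt(3)*y/2) + C2*cos(sqrt(3)*y/2))*exp(y/2) - 1/3


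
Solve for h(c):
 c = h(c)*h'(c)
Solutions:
 h(c) = -sqrt(C1 + c^2)
 h(c) = sqrt(C1 + c^2)


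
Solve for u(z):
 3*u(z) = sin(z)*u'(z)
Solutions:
 u(z) = C1*(cos(z) - 1)^(3/2)/(cos(z) + 1)^(3/2)


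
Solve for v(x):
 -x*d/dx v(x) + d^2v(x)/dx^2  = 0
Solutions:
 v(x) = C1 + C2*erfi(sqrt(2)*x/2)


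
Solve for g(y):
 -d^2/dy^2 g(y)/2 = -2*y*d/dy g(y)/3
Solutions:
 g(y) = C1 + C2*erfi(sqrt(6)*y/3)


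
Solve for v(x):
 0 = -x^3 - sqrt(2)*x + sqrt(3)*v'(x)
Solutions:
 v(x) = C1 + sqrt(3)*x^4/12 + sqrt(6)*x^2/6


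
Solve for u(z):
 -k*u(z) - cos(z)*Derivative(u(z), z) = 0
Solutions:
 u(z) = C1*exp(k*(log(sin(z) - 1) - log(sin(z) + 1))/2)


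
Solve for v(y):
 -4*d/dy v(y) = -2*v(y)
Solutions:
 v(y) = C1*exp(y/2)


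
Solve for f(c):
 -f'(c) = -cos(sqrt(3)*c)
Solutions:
 f(c) = C1 + sqrt(3)*sin(sqrt(3)*c)/3


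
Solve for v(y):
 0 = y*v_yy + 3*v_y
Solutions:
 v(y) = C1 + C2/y^2


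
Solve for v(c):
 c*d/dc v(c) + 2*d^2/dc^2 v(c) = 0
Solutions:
 v(c) = C1 + C2*erf(c/2)


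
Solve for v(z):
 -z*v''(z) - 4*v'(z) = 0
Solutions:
 v(z) = C1 + C2/z^3


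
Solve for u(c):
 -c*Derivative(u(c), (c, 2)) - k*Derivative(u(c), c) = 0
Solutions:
 u(c) = C1 + c^(1 - re(k))*(C2*sin(log(c)*Abs(im(k))) + C3*cos(log(c)*im(k)))


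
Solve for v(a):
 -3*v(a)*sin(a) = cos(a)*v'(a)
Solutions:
 v(a) = C1*cos(a)^3


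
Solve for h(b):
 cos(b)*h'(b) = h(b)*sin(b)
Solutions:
 h(b) = C1/cos(b)


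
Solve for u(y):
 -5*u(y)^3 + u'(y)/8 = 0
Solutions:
 u(y) = -sqrt(2)*sqrt(-1/(C1 + 40*y))/2
 u(y) = sqrt(2)*sqrt(-1/(C1 + 40*y))/2


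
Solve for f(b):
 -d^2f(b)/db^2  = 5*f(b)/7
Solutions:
 f(b) = C1*sin(sqrt(35)*b/7) + C2*cos(sqrt(35)*b/7)


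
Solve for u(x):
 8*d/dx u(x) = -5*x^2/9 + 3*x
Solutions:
 u(x) = C1 - 5*x^3/216 + 3*x^2/16


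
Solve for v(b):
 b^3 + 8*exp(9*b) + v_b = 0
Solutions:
 v(b) = C1 - b^4/4 - 8*exp(9*b)/9


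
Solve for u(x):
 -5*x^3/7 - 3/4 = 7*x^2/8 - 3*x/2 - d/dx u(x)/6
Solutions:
 u(x) = C1 + 15*x^4/14 + 7*x^3/4 - 9*x^2/2 + 9*x/2


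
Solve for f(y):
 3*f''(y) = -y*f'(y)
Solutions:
 f(y) = C1 + C2*erf(sqrt(6)*y/6)


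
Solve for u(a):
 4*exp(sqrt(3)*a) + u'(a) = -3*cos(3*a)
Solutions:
 u(a) = C1 - 4*sqrt(3)*exp(sqrt(3)*a)/3 - sin(3*a)


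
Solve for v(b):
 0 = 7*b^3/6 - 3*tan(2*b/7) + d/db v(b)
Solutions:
 v(b) = C1 - 7*b^4/24 - 21*log(cos(2*b/7))/2


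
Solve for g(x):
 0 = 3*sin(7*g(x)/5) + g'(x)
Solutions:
 3*x + 5*log(cos(7*g(x)/5) - 1)/14 - 5*log(cos(7*g(x)/5) + 1)/14 = C1


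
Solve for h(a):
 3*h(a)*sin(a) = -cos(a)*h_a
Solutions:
 h(a) = C1*cos(a)^3


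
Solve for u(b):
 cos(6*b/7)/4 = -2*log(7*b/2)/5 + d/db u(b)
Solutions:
 u(b) = C1 + 2*b*log(b)/5 - 2*b/5 - 2*b*log(2)/5 + 2*b*log(7)/5 + 7*sin(6*b/7)/24


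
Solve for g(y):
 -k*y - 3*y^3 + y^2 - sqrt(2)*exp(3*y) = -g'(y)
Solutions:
 g(y) = C1 + k*y^2/2 + 3*y^4/4 - y^3/3 + sqrt(2)*exp(3*y)/3


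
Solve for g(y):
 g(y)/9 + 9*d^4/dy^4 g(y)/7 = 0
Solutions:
 g(y) = (C1*sin(sqrt(2)*7^(1/4)*y/6) + C2*cos(sqrt(2)*7^(1/4)*y/6))*exp(-sqrt(2)*7^(1/4)*y/6) + (C3*sin(sqrt(2)*7^(1/4)*y/6) + C4*cos(sqrt(2)*7^(1/4)*y/6))*exp(sqrt(2)*7^(1/4)*y/6)


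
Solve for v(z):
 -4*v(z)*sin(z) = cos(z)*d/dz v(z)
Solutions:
 v(z) = C1*cos(z)^4


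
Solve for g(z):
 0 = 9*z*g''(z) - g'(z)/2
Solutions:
 g(z) = C1 + C2*z^(19/18)


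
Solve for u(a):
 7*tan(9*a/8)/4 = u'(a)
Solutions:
 u(a) = C1 - 14*log(cos(9*a/8))/9


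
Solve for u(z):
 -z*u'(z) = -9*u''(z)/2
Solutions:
 u(z) = C1 + C2*erfi(z/3)


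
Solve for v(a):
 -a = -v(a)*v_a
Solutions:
 v(a) = -sqrt(C1 + a^2)
 v(a) = sqrt(C1 + a^2)


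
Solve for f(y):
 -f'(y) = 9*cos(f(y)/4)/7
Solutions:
 9*y/7 - 2*log(sin(f(y)/4) - 1) + 2*log(sin(f(y)/4) + 1) = C1


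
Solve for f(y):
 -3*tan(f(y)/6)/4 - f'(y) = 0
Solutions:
 f(y) = -6*asin(C1*exp(-y/8)) + 6*pi
 f(y) = 6*asin(C1*exp(-y/8))


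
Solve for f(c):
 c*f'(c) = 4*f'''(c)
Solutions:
 f(c) = C1 + Integral(C2*airyai(2^(1/3)*c/2) + C3*airybi(2^(1/3)*c/2), c)


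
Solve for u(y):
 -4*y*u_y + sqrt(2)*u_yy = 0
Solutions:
 u(y) = C1 + C2*erfi(2^(1/4)*y)


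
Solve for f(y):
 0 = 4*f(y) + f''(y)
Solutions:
 f(y) = C1*sin(2*y) + C2*cos(2*y)


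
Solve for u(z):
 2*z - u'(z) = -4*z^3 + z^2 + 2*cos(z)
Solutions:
 u(z) = C1 + z^4 - z^3/3 + z^2 - 2*sin(z)


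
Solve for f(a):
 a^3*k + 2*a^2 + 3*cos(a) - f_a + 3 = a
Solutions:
 f(a) = C1 + a^4*k/4 + 2*a^3/3 - a^2/2 + 3*a + 3*sin(a)


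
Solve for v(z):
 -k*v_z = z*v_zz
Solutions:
 v(z) = C1 + z^(1 - re(k))*(C2*sin(log(z)*Abs(im(k))) + C3*cos(log(z)*im(k)))


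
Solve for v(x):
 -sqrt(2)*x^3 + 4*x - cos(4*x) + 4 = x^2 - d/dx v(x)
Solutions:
 v(x) = C1 + sqrt(2)*x^4/4 + x^3/3 - 2*x^2 - 4*x + sin(4*x)/4


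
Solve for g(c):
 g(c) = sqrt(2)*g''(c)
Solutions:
 g(c) = C1*exp(-2^(3/4)*c/2) + C2*exp(2^(3/4)*c/2)


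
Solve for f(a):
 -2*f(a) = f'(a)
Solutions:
 f(a) = C1*exp(-2*a)


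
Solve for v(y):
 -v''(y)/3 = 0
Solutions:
 v(y) = C1 + C2*y


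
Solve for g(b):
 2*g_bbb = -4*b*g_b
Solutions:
 g(b) = C1 + Integral(C2*airyai(-2^(1/3)*b) + C3*airybi(-2^(1/3)*b), b)


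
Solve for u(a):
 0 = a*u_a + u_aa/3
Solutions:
 u(a) = C1 + C2*erf(sqrt(6)*a/2)


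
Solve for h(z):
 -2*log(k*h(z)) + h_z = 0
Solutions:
 li(k*h(z))/k = C1 + 2*z


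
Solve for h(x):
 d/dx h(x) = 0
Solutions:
 h(x) = C1


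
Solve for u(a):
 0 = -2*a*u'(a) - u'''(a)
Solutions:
 u(a) = C1 + Integral(C2*airyai(-2^(1/3)*a) + C3*airybi(-2^(1/3)*a), a)


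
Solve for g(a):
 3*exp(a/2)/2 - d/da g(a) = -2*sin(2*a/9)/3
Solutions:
 g(a) = C1 + 3*exp(a/2) - 3*cos(2*a/9)


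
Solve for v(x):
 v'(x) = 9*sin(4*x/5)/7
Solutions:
 v(x) = C1 - 45*cos(4*x/5)/28


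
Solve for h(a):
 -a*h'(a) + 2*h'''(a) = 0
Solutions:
 h(a) = C1 + Integral(C2*airyai(2^(2/3)*a/2) + C3*airybi(2^(2/3)*a/2), a)


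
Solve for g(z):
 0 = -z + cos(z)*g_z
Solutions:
 g(z) = C1 + Integral(z/cos(z), z)


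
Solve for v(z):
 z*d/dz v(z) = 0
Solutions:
 v(z) = C1


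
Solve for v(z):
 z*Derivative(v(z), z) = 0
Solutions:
 v(z) = C1


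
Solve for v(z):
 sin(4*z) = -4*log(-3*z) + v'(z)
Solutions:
 v(z) = C1 + 4*z*log(-z) - 4*z + 4*z*log(3) - cos(4*z)/4


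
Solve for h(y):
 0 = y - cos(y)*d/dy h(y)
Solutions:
 h(y) = C1 + Integral(y/cos(y), y)


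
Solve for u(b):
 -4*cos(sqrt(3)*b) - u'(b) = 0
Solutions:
 u(b) = C1 - 4*sqrt(3)*sin(sqrt(3)*b)/3
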